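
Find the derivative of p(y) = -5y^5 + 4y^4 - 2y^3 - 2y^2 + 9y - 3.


Apply the power rule term by term:
  d/dy(-5y^5) = -25y^4
  d/dy(4y^4) = 16y^3
  d/dy(-2y^3) = -6y^2
  d/dy(-2y^2) = -4y
  d/dy(9y) = 9
  d/dy(-3) = 0
p'(y) = -25y^4 + 16y^3 - 6y^2 - 4y + 9


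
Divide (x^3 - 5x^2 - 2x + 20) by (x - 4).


(x^3 - 5x^2 - 2x + 20) / (x - 4)
Step 1: x^2 * (x - 4) = x^3 - 4x^2; subtract.
Step 2: -x * (x - 4) = -x^2 + 4x; subtract.
Step 3: -6 * (x - 4) = -6x + 24; subtract.
Quotient: x^2 - x - 6, Remainder: -4


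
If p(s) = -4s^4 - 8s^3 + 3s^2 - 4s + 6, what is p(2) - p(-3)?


p(2) = -118
p(-3) = -63
p(2) - p(-3) = -118 + 63 = -55


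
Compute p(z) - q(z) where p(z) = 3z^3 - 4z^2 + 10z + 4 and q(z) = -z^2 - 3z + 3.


Distribute the minus sign:
  (3z^3 - 4z^2 + 10z + 4)
- (-z^2 - 3z + 3)
Negate second polynomial: z^2 + 3z - 3
Add: 3z^3 - 3z^2 + 13z + 1


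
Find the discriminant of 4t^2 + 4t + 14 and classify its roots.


D = b^2 - 4ac = (4)^2 - 4(4)(14) = 16 - 224 = -208
Since D < 0: two complex conjugate roots (no real roots)


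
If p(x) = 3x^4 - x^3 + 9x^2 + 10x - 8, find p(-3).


Using direct substitution:
  3 * (-3)^4 = 243
  -1 * (-3)^3 = 27
  9 * (-3)^2 = 81
  10 * (-3)^1 = -30
  constant: -8
Sum = 243 + 27 + 81 - 30 - 8 = 313


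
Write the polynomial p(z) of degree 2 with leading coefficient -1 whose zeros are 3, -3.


p(z) = -(z - 3)(z + 3)
Expand: -z^2 + 9


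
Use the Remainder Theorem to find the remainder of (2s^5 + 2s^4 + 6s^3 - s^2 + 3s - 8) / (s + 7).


By the Remainder Theorem, the remainder equals p(-7):
  2*(-7)^5 = -33614
  2*(-7)^4 = 4802
  6*(-7)^3 = -2058
  -1*(-7)^2 = -49
  3*(-7)^1 = -21
  constant: -8
Sum: -33614 + 4802 - 2058 - 49 - 21 - 8 = -30948


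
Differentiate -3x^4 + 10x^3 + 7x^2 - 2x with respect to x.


Apply the power rule term by term:
  d/dx(-3x^4) = -12x^3
  d/dx(10x^3) = 30x^2
  d/dx(7x^2) = 14x
  d/dx(-2x) = -2
p'(x) = -12x^3 + 30x^2 + 14x - 2


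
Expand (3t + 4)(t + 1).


Distribute each term of the first polynomial:
  (3t)(t + 1) = 3t^2 + 3t
  (4)(t + 1) = 4t + 4
Sum: 3t^2 + 7t + 4


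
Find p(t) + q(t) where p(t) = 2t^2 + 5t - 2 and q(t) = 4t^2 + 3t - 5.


Align terms by degree and add:
  2t^2 + 5t - 2
+ 4t^2 + 3t - 5
= 6t^2 + 8t - 7


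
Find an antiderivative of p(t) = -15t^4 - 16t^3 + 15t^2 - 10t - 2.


Reverse power rule on each term:
  ∫ -15t^4 dt = -3t^5
  ∫ -16t^3 dt = -4t^4
  ∫ 15t^2 dt = 5t^3
  ∫ -10t dt = -5t^2
  ∫ -2 dt = -2t
F(t) = -3t^5 - 4t^4 + 5t^3 - 5t^2 - 2t + C


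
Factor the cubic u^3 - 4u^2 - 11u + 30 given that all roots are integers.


Try integer roots (divisors of 30). u=5: p(5)=0.
Divide out (u - 5): quotient is u^2 + u - 6.
Factor the quadratic: (u - 2)(u + 3)
Result: (u - 5)(u - 2)(u + 3)


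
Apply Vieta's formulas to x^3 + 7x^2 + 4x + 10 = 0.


Monic cubic x^3+bx^2+cx+d=0: sum=-b, pairwise sum=c, product=-d.
b=7, c=4, d=10
r1+r2+r3 = -7
r1r2+r1r3+r2r3 = 4
r1r2r3 = -10


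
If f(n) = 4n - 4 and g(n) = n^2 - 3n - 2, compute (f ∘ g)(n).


Substitute g(n) into f:
f(g(n)) = 4*(n^2 - 3n - 2) + (-4)
Expand and combine: 4n^2 - 12n - 12


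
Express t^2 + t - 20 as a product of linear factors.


Roots satisfy r1 + r2 = -b/a = -1 and r1*r2 = c/a = -20.
So r1 = 4, r2 = -5.
t^2 + t - 20 = (t - r1)(t - r2) = (t - 4)(t + 5)


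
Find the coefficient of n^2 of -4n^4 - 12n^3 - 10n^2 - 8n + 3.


Read off the coefficient of n^2: -10


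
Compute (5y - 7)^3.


Expand (5y - 7)^3 by repeated multiplication:
  (5y - 7)^2 = 25y^2 - 70y + 49
= 125y^3 - 525y^2 + 735y - 343


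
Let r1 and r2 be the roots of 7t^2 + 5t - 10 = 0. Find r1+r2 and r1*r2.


For at^2+bt+c=0: sum = -b/a, product = c/a.
a=7, b=5, c=-10
Sum = -(5)/7 = -5/7
Product = (-10)/7 = -10/7


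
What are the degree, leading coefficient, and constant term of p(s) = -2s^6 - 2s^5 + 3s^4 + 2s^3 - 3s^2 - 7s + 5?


Highest power of s is 6, with coefficient -2. Constant term is 5.
Degree = 6, leading coefficient = -2, constant term = 5


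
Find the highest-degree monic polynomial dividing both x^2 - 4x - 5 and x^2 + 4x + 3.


Factor each:
  x^2 - 4x - 5 = (x + 1)(x - 5)
  x^2 + 4x + 3 = (x + 1)(x + 3)
Common monic factor: x + 1


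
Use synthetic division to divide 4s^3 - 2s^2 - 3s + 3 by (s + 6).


Synthetic division with c = -6. Coefficients: 4, -2, -3, 3
Bring down 4.
  4 * -6 = -24; -24 - 2 = -26
  -26 * -6 = 156; 156 - 3 = 153
  153 * -6 = -918; -918 + 3 = -915
Quotient: 4s^2 - 26s + 153, Remainder: -915


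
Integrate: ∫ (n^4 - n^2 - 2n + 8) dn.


Reverse power rule on each term:
  ∫ n^4 dn = (1/5)n^5
  ∫ -n^2 dn = -(1/3)n^3
  ∫ -2n dn = -n^2
  ∫ 8 dn = 8n
F(n) = (1/5)n^5 - (1/3)n^3 - n^2 + 8n + C


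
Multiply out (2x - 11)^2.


Expand (2x - 11)^2 by repeated multiplication:
= 4x^2 - 44x + 121


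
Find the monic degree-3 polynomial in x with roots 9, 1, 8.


p(x) = (x - 9)(x - 1)(x - 8)
Expand: x^3 - 18x^2 + 89x - 72


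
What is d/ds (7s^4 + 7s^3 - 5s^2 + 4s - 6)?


Apply the power rule term by term:
  d/ds(7s^4) = 28s^3
  d/ds(7s^3) = 21s^2
  d/ds(-5s^2) = -10s
  d/ds(4s) = 4
  d/ds(-6) = 0
p'(s) = 28s^3 + 21s^2 - 10s + 4


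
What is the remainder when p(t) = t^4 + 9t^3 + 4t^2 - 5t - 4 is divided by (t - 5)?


By the Remainder Theorem, the remainder equals p(5):
  1*(5)^4 = 625
  9*(5)^3 = 1125
  4*(5)^2 = 100
  -5*(5)^1 = -25
  constant: -4
Sum: 625 + 1125 + 100 - 25 - 4 = 1821


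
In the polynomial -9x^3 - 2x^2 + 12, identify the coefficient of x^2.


Read off the coefficient of x^2: -2


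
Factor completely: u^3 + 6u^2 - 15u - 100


Try integer roots (divisors of -100). u=4: p(4)=0.
Divide out (u - 4): quotient is u^2 + 10u + 25.
Factor the quadratic: (u + 5)(u + 5)
Result: (u - 4)(u + 5)(u + 5)


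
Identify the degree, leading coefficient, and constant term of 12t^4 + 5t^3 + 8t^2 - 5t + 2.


Highest power of t is 4, with coefficient 12. Constant term is 2.
Degree = 4, leading coefficient = 12, constant term = 2


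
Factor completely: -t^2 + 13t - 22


Roots satisfy r1 + r2 = -b/a = 13 and r1*r2 = c/a = 22.
So r1 = 11, r2 = 2.
-t^2 + 13t - 22 = -(t - r1)(t - r2) = -(t - 11)(t - 2)


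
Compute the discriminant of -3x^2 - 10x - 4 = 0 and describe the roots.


D = b^2 - 4ac = (-10)^2 - 4(-3)(-4) = 100 - 48 = 52
Since D > 0: two distinct irrational roots


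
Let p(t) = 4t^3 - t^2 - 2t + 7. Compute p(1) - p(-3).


p(1) = 8
p(-3) = -104
p(1) - p(-3) = 8 + 104 = 112


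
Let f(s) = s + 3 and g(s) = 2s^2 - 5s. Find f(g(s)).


Substitute g(s) into f:
f(g(s)) = 1*(2s^2 - 5s) + 3
Expand and combine: 2s^2 - 5s + 3


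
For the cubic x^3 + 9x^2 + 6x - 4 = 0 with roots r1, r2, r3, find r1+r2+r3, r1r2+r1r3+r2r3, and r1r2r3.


Monic cubic x^3+bx^2+cx+d=0: sum=-b, pairwise sum=c, product=-d.
b=9, c=6, d=-4
r1+r2+r3 = -9
r1r2+r1r3+r2r3 = 6
r1r2r3 = 4


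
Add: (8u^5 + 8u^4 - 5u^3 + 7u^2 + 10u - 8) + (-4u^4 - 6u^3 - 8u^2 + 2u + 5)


Align terms by degree and add:
  8u^5 + 8u^4 - 5u^3 + 7u^2 + 10u - 8
  -4u^4 - 6u^3 - 8u^2 + 2u + 5
= 8u^5 + 4u^4 - 11u^3 - u^2 + 12u - 3


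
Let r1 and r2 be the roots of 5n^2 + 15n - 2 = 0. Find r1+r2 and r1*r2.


For an^2+bn+c=0: sum = -b/a, product = c/a.
a=5, b=15, c=-2
Sum = -(15)/5 = -3
Product = (-2)/5 = -2/5


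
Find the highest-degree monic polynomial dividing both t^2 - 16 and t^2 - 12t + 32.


Factor each:
  t^2 - 16 = (t - 4)(t + 4)
  t^2 - 12t + 32 = (t - 4)(t - 8)
Common monic factor: t - 4


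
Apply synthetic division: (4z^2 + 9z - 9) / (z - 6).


Synthetic division with c = 6. Coefficients: 4, 9, -9
Bring down 4.
  4 * 6 = 24; 24 + 9 = 33
  33 * 6 = 198; 198 - 9 = 189
Quotient: 4z + 33, Remainder: 189


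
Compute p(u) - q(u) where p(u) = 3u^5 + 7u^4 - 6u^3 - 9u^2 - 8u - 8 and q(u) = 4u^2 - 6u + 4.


Distribute the minus sign:
  (3u^5 + 7u^4 - 6u^3 - 9u^2 - 8u - 8)
- (4u^2 - 6u + 4)
Negate second polynomial: -4u^2 + 6u - 4
Add: 3u^5 + 7u^4 - 6u^3 - 13u^2 - 2u - 12


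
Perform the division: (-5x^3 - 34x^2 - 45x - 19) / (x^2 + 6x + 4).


(-5x^3 - 34x^2 - 45x - 19) / (x^2 + 6x + 4)
Step 1: -5x * (x^2 + 6x + 4) = -5x^3 - 30x^2 - 20x; subtract.
Step 2: -4 * (x^2 + 6x + 4) = -4x^2 - 24x - 16; subtract.
Quotient: -5x - 4, Remainder: -x - 3


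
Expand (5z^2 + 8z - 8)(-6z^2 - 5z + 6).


Distribute each term of the first polynomial:
  (5z^2)(-6z^2 - 5z + 6) = -30z^4 - 25z^3 + 30z^2
  (8z)(-6z^2 - 5z + 6) = -48z^3 - 40z^2 + 48z
  (-8)(-6z^2 - 5z + 6) = 48z^2 + 40z - 48
Sum: -30z^4 - 73z^3 + 38z^2 + 88z - 48


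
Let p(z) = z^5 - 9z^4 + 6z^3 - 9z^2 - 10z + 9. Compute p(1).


Using direct substitution:
  1 * (1)^5 = 1
  -9 * (1)^4 = -9
  6 * (1)^3 = 6
  -9 * (1)^2 = -9
  -10 * (1)^1 = -10
  constant: 9
Sum = 1 - 9 + 6 - 9 - 10 + 9 = -12


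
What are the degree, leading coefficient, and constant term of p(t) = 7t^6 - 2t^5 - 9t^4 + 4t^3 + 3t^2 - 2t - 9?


Highest power of t is 6, with coefficient 7. Constant term is -9.
Degree = 6, leading coefficient = 7, constant term = -9


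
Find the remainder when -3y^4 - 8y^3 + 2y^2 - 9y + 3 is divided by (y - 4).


By the Remainder Theorem, the remainder equals p(4):
  -3*(4)^4 = -768
  -8*(4)^3 = -512
  2*(4)^2 = 32
  -9*(4)^1 = -36
  constant: 3
Sum: -768 - 512 + 32 - 36 + 3 = -1281


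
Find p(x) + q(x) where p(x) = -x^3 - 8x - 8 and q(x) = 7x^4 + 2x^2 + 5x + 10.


Align terms by degree and add:
  -x^3 - 8x - 8
+ 7x^4 + 2x^2 + 5x + 10
= 7x^4 - x^3 + 2x^2 - 3x + 2


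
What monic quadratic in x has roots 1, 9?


p(x) = (x - 1)(x - 9)
Expand: x^2 - 10x + 9


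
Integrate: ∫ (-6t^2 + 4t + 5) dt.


Reverse power rule on each term:
  ∫ -6t^2 dt = -2t^3
  ∫ 4t dt = 2t^2
  ∫ 5 dt = 5t
F(t) = -2t^3 + 2t^2 + 5t + C


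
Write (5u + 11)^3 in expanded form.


Expand (5u + 11)^3 by repeated multiplication:
  (5u + 11)^2 = 25u^2 + 110u + 121
= 125u^3 + 825u^2 + 1815u + 1331


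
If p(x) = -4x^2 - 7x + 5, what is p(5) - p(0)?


p(5) = -130
p(0) = 5
p(5) - p(0) = -130 - 5 = -135


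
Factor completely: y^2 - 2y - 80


Roots satisfy r1 + r2 = -b/a = 2 and r1*r2 = c/a = -80.
So r1 = 10, r2 = -8.
y^2 - 2y - 80 = (y - r1)(y - r2) = (y - 10)(y + 8)


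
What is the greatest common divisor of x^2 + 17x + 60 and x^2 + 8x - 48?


Factor each:
  x^2 + 17x + 60 = (x + 12)(x + 5)
  x^2 + 8x - 48 = (x + 12)(x - 4)
Common monic factor: x + 12


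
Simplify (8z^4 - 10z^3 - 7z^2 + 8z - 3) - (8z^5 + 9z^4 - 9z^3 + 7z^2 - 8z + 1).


Distribute the minus sign:
  (8z^4 - 10z^3 - 7z^2 + 8z - 3)
- (8z^5 + 9z^4 - 9z^3 + 7z^2 - 8z + 1)
Negate second polynomial: -8z^5 - 9z^4 + 9z^3 - 7z^2 + 8z - 1
Add: -8z^5 - z^4 - z^3 - 14z^2 + 16z - 4


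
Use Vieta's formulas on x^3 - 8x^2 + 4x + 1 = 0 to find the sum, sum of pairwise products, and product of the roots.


Monic cubic x^3+bx^2+cx+d=0: sum=-b, pairwise sum=c, product=-d.
b=-8, c=4, d=1
r1+r2+r3 = 8
r1r2+r1r3+r2r3 = 4
r1r2r3 = -1


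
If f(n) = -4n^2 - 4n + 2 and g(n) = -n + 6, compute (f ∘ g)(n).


Substitute g(n) into f:
f(g(n)) = -4*(-n + 6)^2 + (-4)*(-n + 6) + 2
(-n + 6)^2 = n^2 - 12n + 36
Expand and combine: -4n^2 + 52n - 166


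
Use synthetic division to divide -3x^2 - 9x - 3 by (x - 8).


Synthetic division with c = 8. Coefficients: -3, -9, -3
Bring down -3.
  -3 * 8 = -24; -24 - 9 = -33
  -33 * 8 = -264; -264 - 3 = -267
Quotient: -3x - 33, Remainder: -267


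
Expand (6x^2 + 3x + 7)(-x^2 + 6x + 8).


Distribute each term of the first polynomial:
  (6x^2)(-x^2 + 6x + 8) = -6x^4 + 36x^3 + 48x^2
  (3x)(-x^2 + 6x + 8) = -3x^3 + 18x^2 + 24x
  (7)(-x^2 + 6x + 8) = -7x^2 + 42x + 56
Sum: -6x^4 + 33x^3 + 59x^2 + 66x + 56


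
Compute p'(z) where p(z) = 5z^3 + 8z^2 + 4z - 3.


Apply the power rule term by term:
  d/dz(5z^3) = 15z^2
  d/dz(8z^2) = 16z
  d/dz(4z) = 4
  d/dz(-3) = 0
p'(z) = 15z^2 + 16z + 4


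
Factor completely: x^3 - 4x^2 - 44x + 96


Try integer roots (divisors of 96). x=8: p(8)=0.
Divide out (x - 8): quotient is x^2 + 4x - 12.
Factor the quadratic: (x - 2)(x + 6)
Result: (x - 8)(x - 2)(x + 6)


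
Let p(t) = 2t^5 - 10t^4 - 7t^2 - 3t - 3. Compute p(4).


Using direct substitution:
  2 * (4)^5 = 2048
  -10 * (4)^4 = -2560
  0 * (4)^3 = 0
  -7 * (4)^2 = -112
  -3 * (4)^1 = -12
  constant: -3
Sum = 2048 - 2560 + 0 - 112 - 12 - 3 = -639


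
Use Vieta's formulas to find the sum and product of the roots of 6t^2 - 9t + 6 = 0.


For at^2+bt+c=0: sum = -b/a, product = c/a.
a=6, b=-9, c=6
Sum = -(-9)/6 = 3/2
Product = (6)/6 = 1


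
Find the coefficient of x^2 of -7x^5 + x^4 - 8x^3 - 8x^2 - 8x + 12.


Read off the coefficient of x^2: -8


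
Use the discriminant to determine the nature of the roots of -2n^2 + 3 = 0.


D = b^2 - 4ac = (0)^2 - 4(-2)(3) = 0 + 24 = 24
Since D > 0: two distinct irrational roots


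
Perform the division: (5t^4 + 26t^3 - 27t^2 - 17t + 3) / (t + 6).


(5t^4 + 26t^3 - 27t^2 - 17t + 3) / (t + 6)
Step 1: 5t^3 * (t + 6) = 5t^4 + 30t^3; subtract.
Step 2: -4t^2 * (t + 6) = -4t^3 - 24t^2; subtract.
Step 3: -3t * (t + 6) = -3t^2 - 18t; subtract.
Step 4: 1 * (t + 6) = t + 6; subtract.
Quotient: 5t^3 - 4t^2 - 3t + 1, Remainder: -3


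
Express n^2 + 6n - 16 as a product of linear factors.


Roots satisfy r1 + r2 = -b/a = -6 and r1*r2 = c/a = -16.
So r1 = 2, r2 = -8.
n^2 + 6n - 16 = (n - r1)(n - r2) = (n - 2)(n + 8)


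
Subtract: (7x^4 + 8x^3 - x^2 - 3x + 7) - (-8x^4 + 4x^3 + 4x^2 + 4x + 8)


Distribute the minus sign:
  (7x^4 + 8x^3 - x^2 - 3x + 7)
- (-8x^4 + 4x^3 + 4x^2 + 4x + 8)
Negate second polynomial: 8x^4 - 4x^3 - 4x^2 - 4x - 8
Add: 15x^4 + 4x^3 - 5x^2 - 7x - 1


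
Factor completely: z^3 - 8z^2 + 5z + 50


Try integer roots (divisors of 50). z=-2: p(-2)=0.
Divide out (z + 2): quotient is z^2 - 10z + 25.
Factor the quadratic: (z - 5)(z - 5)
Result: (z + 2)(z - 5)(z - 5)


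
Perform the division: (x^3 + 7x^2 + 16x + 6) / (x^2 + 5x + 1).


(x^3 + 7x^2 + 16x + 6) / (x^2 + 5x + 1)
Step 1: x * (x^2 + 5x + 1) = x^3 + 5x^2 + x; subtract.
Step 2: 2 * (x^2 + 5x + 1) = 2x^2 + 10x + 2; subtract.
Quotient: x + 2, Remainder: 5x + 4


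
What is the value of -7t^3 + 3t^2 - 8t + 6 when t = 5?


Using direct substitution:
  -7 * (5)^3 = -875
  3 * (5)^2 = 75
  -8 * (5)^1 = -40
  constant: 6
Sum = -875 + 75 - 40 + 6 = -834


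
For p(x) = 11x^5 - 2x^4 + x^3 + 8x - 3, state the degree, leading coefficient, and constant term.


Highest power of x is 5, with coefficient 11. Constant term is -3.
Degree = 5, leading coefficient = 11, constant term = -3


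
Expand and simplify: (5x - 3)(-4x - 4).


Distribute each term of the first polynomial:
  (5x)(-4x - 4) = -20x^2 - 20x
  (-3)(-4x - 4) = 12x + 12
Sum: -20x^2 - 8x + 12


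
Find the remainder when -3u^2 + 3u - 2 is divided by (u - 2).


By the Remainder Theorem, the remainder equals p(2):
  -3*(2)^2 = -12
  3*(2)^1 = 6
  constant: -2
Sum: -12 + 6 - 2 = -8


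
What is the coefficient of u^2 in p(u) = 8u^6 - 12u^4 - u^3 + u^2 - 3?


Read off the coefficient of u^2: 1


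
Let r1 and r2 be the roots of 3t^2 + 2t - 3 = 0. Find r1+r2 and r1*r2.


For at^2+bt+c=0: sum = -b/a, product = c/a.
a=3, b=2, c=-3
Sum = -(2)/3 = -2/3
Product = (-3)/3 = -1


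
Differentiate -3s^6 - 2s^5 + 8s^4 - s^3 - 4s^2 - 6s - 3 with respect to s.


Apply the power rule term by term:
  d/ds(-3s^6) = -18s^5
  d/ds(-2s^5) = -10s^4
  d/ds(8s^4) = 32s^3
  d/ds(-s^3) = -3s^2
  d/ds(-4s^2) = -8s
  d/ds(-6s) = -6
  d/ds(-3) = 0
p'(s) = -18s^5 - 10s^4 + 32s^3 - 3s^2 - 8s - 6


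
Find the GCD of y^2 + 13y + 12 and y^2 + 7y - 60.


Factor each:
  y^2 + 13y + 12 = (y + 12)(y + 1)
  y^2 + 7y - 60 = (y + 12)(y - 5)
Common monic factor: y + 12


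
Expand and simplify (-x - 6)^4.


Expand (-x - 6)^4 by repeated multiplication:
  (-x - 6)^2 = x^2 + 12x + 36
  (-x - 6)^3 = -x^3 - 18x^2 - 108x - 216
= x^4 + 24x^3 + 216x^2 + 864x + 1296


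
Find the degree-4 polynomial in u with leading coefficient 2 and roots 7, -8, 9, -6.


p(u) = 2(u - 7)(u + 8)(u - 9)(u + 6)
Expand: 2u^4 - 4u^3 - 226u^2 + 228u + 6048


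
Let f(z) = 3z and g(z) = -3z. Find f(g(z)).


Substitute g(z) into f:
f(g(z)) = 3*(-3z)
Expand and combine: -9z


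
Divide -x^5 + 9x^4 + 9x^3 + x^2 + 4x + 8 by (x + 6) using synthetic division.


Synthetic division with c = -6. Coefficients: -1, 9, 9, 1, 4, 8
Bring down -1.
  -1 * -6 = 6; 6 + 9 = 15
  15 * -6 = -90; -90 + 9 = -81
  -81 * -6 = 486; 486 + 1 = 487
  487 * -6 = -2922; -2922 + 4 = -2918
  -2918 * -6 = 17508; 17508 + 8 = 17516
Quotient: -x^4 + 15x^3 - 81x^2 + 487x - 2918, Remainder: 17516


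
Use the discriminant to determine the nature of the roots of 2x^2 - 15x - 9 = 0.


D = b^2 - 4ac = (-15)^2 - 4(2)(-9) = 225 + 72 = 297
Since D > 0: two distinct irrational roots


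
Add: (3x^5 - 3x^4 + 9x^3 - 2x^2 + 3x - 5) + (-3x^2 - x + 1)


Align terms by degree and add:
  3x^5 - 3x^4 + 9x^3 - 2x^2 + 3x - 5
  -3x^2 - x + 1
= 3x^5 - 3x^4 + 9x^3 - 5x^2 + 2x - 4


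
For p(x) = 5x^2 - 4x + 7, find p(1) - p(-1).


p(1) = 8
p(-1) = 16
p(1) - p(-1) = 8 - 16 = -8


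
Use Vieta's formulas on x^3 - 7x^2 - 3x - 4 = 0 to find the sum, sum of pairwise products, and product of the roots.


Monic cubic x^3+bx^2+cx+d=0: sum=-b, pairwise sum=c, product=-d.
b=-7, c=-3, d=-4
r1+r2+r3 = 7
r1r2+r1r3+r2r3 = -3
r1r2r3 = 4


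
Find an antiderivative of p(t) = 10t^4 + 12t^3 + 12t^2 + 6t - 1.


Reverse power rule on each term:
  ∫ 10t^4 dt = 2t^5
  ∫ 12t^3 dt = 3t^4
  ∫ 12t^2 dt = 4t^3
  ∫ 6t dt = 3t^2
  ∫ -1 dt = -t
F(t) = 2t^5 + 3t^4 + 4t^3 + 3t^2 - t + C


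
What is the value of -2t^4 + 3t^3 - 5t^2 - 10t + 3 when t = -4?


Using direct substitution:
  -2 * (-4)^4 = -512
  3 * (-4)^3 = -192
  -5 * (-4)^2 = -80
  -10 * (-4)^1 = 40
  constant: 3
Sum = -512 - 192 - 80 + 40 + 3 = -741


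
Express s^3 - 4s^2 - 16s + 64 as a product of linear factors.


Try integer roots (divisors of 64). s=4: p(4)=0.
Divide out (s - 4): quotient is s^2 - 16.
Factor the quadratic: (s + 4)(s - 4)
Result: (s - 4)(s + 4)(s - 4)


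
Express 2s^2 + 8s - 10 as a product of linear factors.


Roots satisfy r1 + r2 = -b/a = -4 and r1*r2 = c/a = -5.
So r1 = -5, r2 = 1.
2s^2 + 8s - 10 = 2(s - r1)(s - r2) = 2(s + 5)(s - 1)


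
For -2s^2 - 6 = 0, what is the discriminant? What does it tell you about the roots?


D = b^2 - 4ac = (0)^2 - 4(-2)(-6) = 0 - 48 = -48
Since D < 0: two complex conjugate roots (no real roots)


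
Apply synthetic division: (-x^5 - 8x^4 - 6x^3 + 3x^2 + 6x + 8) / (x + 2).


Synthetic division with c = -2. Coefficients: -1, -8, -6, 3, 6, 8
Bring down -1.
  -1 * -2 = 2; 2 - 8 = -6
  -6 * -2 = 12; 12 - 6 = 6
  6 * -2 = -12; -12 + 3 = -9
  -9 * -2 = 18; 18 + 6 = 24
  24 * -2 = -48; -48 + 8 = -40
Quotient: -x^4 - 6x^3 + 6x^2 - 9x + 24, Remainder: -40


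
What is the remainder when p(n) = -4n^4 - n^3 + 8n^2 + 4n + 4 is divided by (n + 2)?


By the Remainder Theorem, the remainder equals p(-2):
  -4*(-2)^4 = -64
  -1*(-2)^3 = 8
  8*(-2)^2 = 32
  4*(-2)^1 = -8
  constant: 4
Sum: -64 + 8 + 32 - 8 + 4 = -28


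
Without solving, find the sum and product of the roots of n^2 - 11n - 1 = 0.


For an^2+bn+c=0: sum = -b/a, product = c/a.
a=1, b=-11, c=-1
Sum = -(-11)/1 = 11
Product = (-1)/1 = -1


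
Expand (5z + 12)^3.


Expand (5z + 12)^3 by repeated multiplication:
  (5z + 12)^2 = 25z^2 + 120z + 144
= 125z^3 + 900z^2 + 2160z + 1728


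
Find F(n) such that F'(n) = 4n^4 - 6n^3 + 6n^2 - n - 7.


Reverse power rule on each term:
  ∫ 4n^4 dn = (4/5)n^5
  ∫ -6n^3 dn = -(3/2)n^4
  ∫ 6n^2 dn = 2n^3
  ∫ -n dn = -(1/2)n^2
  ∫ -7 dn = -7n
F(n) = (4/5)n^5 - (3/2)n^4 + 2n^3 - (1/2)n^2 - 7n + C


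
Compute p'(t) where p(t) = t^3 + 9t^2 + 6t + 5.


Apply the power rule term by term:
  d/dt(t^3) = 3t^2
  d/dt(9t^2) = 18t
  d/dt(6t) = 6
  d/dt(5) = 0
p'(t) = 3t^2 + 18t + 6


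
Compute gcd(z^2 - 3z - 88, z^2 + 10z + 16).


Factor each:
  z^2 - 3z - 88 = (z + 8)(z - 11)
  z^2 + 10z + 16 = (z + 8)(z + 2)
Common monic factor: z + 8


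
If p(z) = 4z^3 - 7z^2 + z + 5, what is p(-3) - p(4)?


p(-3) = -169
p(4) = 153
p(-3) - p(4) = -169 - 153 = -322


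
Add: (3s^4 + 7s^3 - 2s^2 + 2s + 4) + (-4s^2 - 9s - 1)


Align terms by degree and add:
  3s^4 + 7s^3 - 2s^2 + 2s + 4
  -4s^2 - 9s - 1
= 3s^4 + 7s^3 - 6s^2 - 7s + 3


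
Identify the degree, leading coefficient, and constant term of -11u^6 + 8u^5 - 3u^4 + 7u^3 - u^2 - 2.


Highest power of u is 6, with coefficient -11. Constant term is -2.
Degree = 6, leading coefficient = -11, constant term = -2


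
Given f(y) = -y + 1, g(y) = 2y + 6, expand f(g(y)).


Substitute g(y) into f:
f(g(y)) = -1*(2y + 6) + 1
Expand and combine: -2y - 5


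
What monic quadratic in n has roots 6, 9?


p(n) = (n - 6)(n - 9)
Expand: n^2 - 15n + 54


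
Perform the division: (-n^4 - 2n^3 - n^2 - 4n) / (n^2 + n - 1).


(-n^4 - 2n^3 - n^2 - 4n) / (n^2 + n - 1)
Step 1: -n^2 * (n^2 + n - 1) = -n^4 - n^3 + n^2; subtract.
Step 2: -n * (n^2 + n - 1) = -n^3 - n^2 + n; subtract.
Step 3: -1 * (n^2 + n - 1) = -n^2 - n + 1; subtract.
Quotient: -n^2 - n - 1, Remainder: -4n - 1


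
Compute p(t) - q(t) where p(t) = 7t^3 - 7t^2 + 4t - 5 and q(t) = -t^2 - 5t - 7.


Distribute the minus sign:
  (7t^3 - 7t^2 + 4t - 5)
- (-t^2 - 5t - 7)
Negate second polynomial: t^2 + 5t + 7
Add: 7t^3 - 6t^2 + 9t + 2


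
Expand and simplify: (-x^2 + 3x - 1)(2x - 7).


Distribute each term of the first polynomial:
  (-x^2)(2x - 7) = -2x^3 + 7x^2
  (3x)(2x - 7) = 6x^2 - 21x
  (-1)(2x - 7) = -2x + 7
Sum: -2x^3 + 13x^2 - 23x + 7


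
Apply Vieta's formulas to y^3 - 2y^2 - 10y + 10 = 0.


Monic cubic y^3+by^2+cy+d=0: sum=-b, pairwise sum=c, product=-d.
b=-2, c=-10, d=10
r1+r2+r3 = 2
r1r2+r1r3+r2r3 = -10
r1r2r3 = -10


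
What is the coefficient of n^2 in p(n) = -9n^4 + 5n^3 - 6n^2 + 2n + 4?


Read off the coefficient of n^2: -6


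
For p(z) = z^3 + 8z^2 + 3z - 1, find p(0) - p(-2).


p(0) = -1
p(-2) = 17
p(0) - p(-2) = -1 - 17 = -18


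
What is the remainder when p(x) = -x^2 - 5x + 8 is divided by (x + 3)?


By the Remainder Theorem, the remainder equals p(-3):
  -1*(-3)^2 = -9
  -5*(-3)^1 = 15
  constant: 8
Sum: -9 + 15 + 8 = 14


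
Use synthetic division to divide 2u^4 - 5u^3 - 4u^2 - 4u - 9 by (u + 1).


Synthetic division with c = -1. Coefficients: 2, -5, -4, -4, -9
Bring down 2.
  2 * -1 = -2; -2 - 5 = -7
  -7 * -1 = 7; 7 - 4 = 3
  3 * -1 = -3; -3 - 4 = -7
  -7 * -1 = 7; 7 - 9 = -2
Quotient: 2u^3 - 7u^2 + 3u - 7, Remainder: -2


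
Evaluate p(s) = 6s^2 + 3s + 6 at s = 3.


Using direct substitution:
  6 * (3)^2 = 54
  3 * (3)^1 = 9
  constant: 6
Sum = 54 + 9 + 6 = 69


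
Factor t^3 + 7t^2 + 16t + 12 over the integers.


Try integer roots (divisors of 12). t=-3: p(-3)=0.
Divide out (t + 3): quotient is t^2 + 4t + 4.
Factor the quadratic: (t + 2)(t + 2)
Result: (t + 3)(t + 2)(t + 2)


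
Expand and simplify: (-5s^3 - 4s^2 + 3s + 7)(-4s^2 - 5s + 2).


Distribute each term of the first polynomial:
  (-5s^3)(-4s^2 - 5s + 2) = 20s^5 + 25s^4 - 10s^3
  (-4s^2)(-4s^2 - 5s + 2) = 16s^4 + 20s^3 - 8s^2
  (3s)(-4s^2 - 5s + 2) = -12s^3 - 15s^2 + 6s
  (7)(-4s^2 - 5s + 2) = -28s^2 - 35s + 14
Sum: 20s^5 + 41s^4 - 2s^3 - 51s^2 - 29s + 14


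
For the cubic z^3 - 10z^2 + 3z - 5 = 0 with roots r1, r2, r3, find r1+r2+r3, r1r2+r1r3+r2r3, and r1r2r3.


Monic cubic z^3+bz^2+cz+d=0: sum=-b, pairwise sum=c, product=-d.
b=-10, c=3, d=-5
r1+r2+r3 = 10
r1r2+r1r3+r2r3 = 3
r1r2r3 = 5


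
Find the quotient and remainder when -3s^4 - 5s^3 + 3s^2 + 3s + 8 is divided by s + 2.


(-3s^4 - 5s^3 + 3s^2 + 3s + 8) / (s + 2)
Step 1: -3s^3 * (s + 2) = -3s^4 - 6s^3; subtract.
Step 2: s^2 * (s + 2) = s^3 + 2s^2; subtract.
Step 3: s * (s + 2) = s^2 + 2s; subtract.
Step 4: 1 * (s + 2) = s + 2; subtract.
Quotient: -3s^3 + s^2 + s + 1, Remainder: 6


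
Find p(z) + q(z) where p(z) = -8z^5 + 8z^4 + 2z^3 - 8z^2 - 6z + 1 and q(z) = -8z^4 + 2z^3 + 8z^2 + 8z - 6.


Align terms by degree and add:
  -8z^5 + 8z^4 + 2z^3 - 8z^2 - 6z + 1
  -8z^4 + 2z^3 + 8z^2 + 8z - 6
= -8z^5 + 4z^3 + 2z - 5


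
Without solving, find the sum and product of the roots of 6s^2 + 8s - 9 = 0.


For as^2+bs+c=0: sum = -b/a, product = c/a.
a=6, b=8, c=-9
Sum = -(8)/6 = -4/3
Product = (-9)/6 = -3/2


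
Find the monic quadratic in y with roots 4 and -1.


p(y) = (y - 4)(y + 1)
Expand: y^2 - 3y - 4


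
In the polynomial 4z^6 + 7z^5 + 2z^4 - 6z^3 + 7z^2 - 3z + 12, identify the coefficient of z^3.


Read off the coefficient of z^3: -6


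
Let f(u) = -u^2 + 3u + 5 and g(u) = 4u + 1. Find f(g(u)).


Substitute g(u) into f:
f(g(u)) = -1*(4u + 1)^2 + 3*(4u + 1) + 5
(4u + 1)^2 = 16u^2 + 8u + 1
Expand and combine: -16u^2 + 4u + 7


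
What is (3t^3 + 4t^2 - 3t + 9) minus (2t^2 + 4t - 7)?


Distribute the minus sign:
  (3t^3 + 4t^2 - 3t + 9)
- (2t^2 + 4t - 7)
Negate second polynomial: -2t^2 - 4t + 7
Add: 3t^3 + 2t^2 - 7t + 16


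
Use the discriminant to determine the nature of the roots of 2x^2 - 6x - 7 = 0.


D = b^2 - 4ac = (-6)^2 - 4(2)(-7) = 36 + 56 = 92
Since D > 0: two distinct irrational roots


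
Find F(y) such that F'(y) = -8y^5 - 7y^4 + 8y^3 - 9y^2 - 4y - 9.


Reverse power rule on each term:
  ∫ -8y^5 dy = -(4/3)y^6
  ∫ -7y^4 dy = -(7/5)y^5
  ∫ 8y^3 dy = 2y^4
  ∫ -9y^2 dy = -3y^3
  ∫ -4y dy = -2y^2
  ∫ -9 dy = -9y
F(y) = -(4/3)y^6 - (7/5)y^5 + 2y^4 - 3y^3 - 2y^2 - 9y + C


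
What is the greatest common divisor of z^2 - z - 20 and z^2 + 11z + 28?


Factor each:
  z^2 - z - 20 = (z + 4)(z - 5)
  z^2 + 11z + 28 = (z + 4)(z + 7)
Common monic factor: z + 4


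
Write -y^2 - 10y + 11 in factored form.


Roots satisfy r1 + r2 = -b/a = -10 and r1*r2 = c/a = -11.
So r1 = -11, r2 = 1.
-y^2 - 10y + 11 = -(y - r1)(y - r2) = -(y + 11)(y - 1)


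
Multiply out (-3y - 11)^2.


Expand (-3y - 11)^2 by repeated multiplication:
= 9y^2 + 66y + 121


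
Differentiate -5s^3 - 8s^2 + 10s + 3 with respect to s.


Apply the power rule term by term:
  d/ds(-5s^3) = -15s^2
  d/ds(-8s^2) = -16s
  d/ds(10s) = 10
  d/ds(3) = 0
p'(s) = -15s^2 - 16s + 10


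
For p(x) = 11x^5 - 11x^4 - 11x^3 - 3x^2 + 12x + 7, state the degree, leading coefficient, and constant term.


Highest power of x is 5, with coefficient 11. Constant term is 7.
Degree = 5, leading coefficient = 11, constant term = 7


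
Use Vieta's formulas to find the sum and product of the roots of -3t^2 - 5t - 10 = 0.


For at^2+bt+c=0: sum = -b/a, product = c/a.
a=-3, b=-5, c=-10
Sum = -(-5)/-3 = -5/3
Product = (-10)/-3 = 10/3


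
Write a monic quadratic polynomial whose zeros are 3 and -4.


p(x) = (x - 3)(x + 4)
Expand: x^2 + x - 12


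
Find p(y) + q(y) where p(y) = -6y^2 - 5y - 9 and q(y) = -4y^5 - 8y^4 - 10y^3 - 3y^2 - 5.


Align terms by degree and add:
  -6y^2 - 5y - 9
  -4y^5 - 8y^4 - 10y^3 - 3y^2 - 5
= -4y^5 - 8y^4 - 10y^3 - 9y^2 - 5y - 14


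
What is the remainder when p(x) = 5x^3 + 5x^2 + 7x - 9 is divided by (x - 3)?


By the Remainder Theorem, the remainder equals p(3):
  5*(3)^3 = 135
  5*(3)^2 = 45
  7*(3)^1 = 21
  constant: -9
Sum: 135 + 45 + 21 - 9 = 192


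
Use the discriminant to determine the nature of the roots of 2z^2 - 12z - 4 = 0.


D = b^2 - 4ac = (-12)^2 - 4(2)(-4) = 144 + 32 = 176
Since D > 0: two distinct irrational roots


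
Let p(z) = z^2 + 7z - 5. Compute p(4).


Using direct substitution:
  1 * (4)^2 = 16
  7 * (4)^1 = 28
  constant: -5
Sum = 16 + 28 - 5 = 39


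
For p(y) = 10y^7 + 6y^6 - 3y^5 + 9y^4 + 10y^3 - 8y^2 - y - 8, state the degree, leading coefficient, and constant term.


Highest power of y is 7, with coefficient 10. Constant term is -8.
Degree = 7, leading coefficient = 10, constant term = -8


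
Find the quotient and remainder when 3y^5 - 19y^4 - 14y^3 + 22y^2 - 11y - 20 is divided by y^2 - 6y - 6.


(3y^5 - 19y^4 - 14y^3 + 22y^2 - 11y - 20) / (y^2 - 6y - 6)
Step 1: 3y^3 * (y^2 - 6y - 6) = 3y^5 - 18y^4 - 18y^3; subtract.
Step 2: -y^2 * (y^2 - 6y - 6) = -y^4 + 6y^3 + 6y^2; subtract.
Step 3: -2y * (y^2 - 6y - 6) = -2y^3 + 12y^2 + 12y; subtract.
Step 4: 4 * (y^2 - 6y - 6) = 4y^2 - 24y - 24; subtract.
Quotient: 3y^3 - y^2 - 2y + 4, Remainder: y + 4


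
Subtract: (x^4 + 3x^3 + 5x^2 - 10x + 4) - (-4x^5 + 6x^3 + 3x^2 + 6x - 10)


Distribute the minus sign:
  (x^4 + 3x^3 + 5x^2 - 10x + 4)
- (-4x^5 + 6x^3 + 3x^2 + 6x - 10)
Negate second polynomial: 4x^5 - 6x^3 - 3x^2 - 6x + 10
Add: 4x^5 + x^4 - 3x^3 + 2x^2 - 16x + 14


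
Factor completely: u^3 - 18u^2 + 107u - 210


Try integer roots (divisors of -210). u=5: p(5)=0.
Divide out (u - 5): quotient is u^2 - 13u + 42.
Factor the quadratic: (u - 7)(u - 6)
Result: (u - 5)(u - 7)(u - 6)


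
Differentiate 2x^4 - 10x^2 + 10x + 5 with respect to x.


Apply the power rule term by term:
  d/dx(2x^4) = 8x^3
  d/dx(-10x^2) = -20x
  d/dx(10x) = 10
  d/dx(5) = 0
p'(x) = 8x^3 - 20x + 10


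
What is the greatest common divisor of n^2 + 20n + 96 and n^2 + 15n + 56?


Factor each:
  n^2 + 20n + 96 = (n + 8)(n + 12)
  n^2 + 15n + 56 = (n + 8)(n + 7)
Common monic factor: n + 8


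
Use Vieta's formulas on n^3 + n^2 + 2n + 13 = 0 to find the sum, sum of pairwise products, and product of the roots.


Monic cubic n^3+bn^2+cn+d=0: sum=-b, pairwise sum=c, product=-d.
b=1, c=2, d=13
r1+r2+r3 = -1
r1r2+r1r3+r2r3 = 2
r1r2r3 = -13


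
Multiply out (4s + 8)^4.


Expand (4s + 8)^4 by repeated multiplication:
  (4s + 8)^2 = 16s^2 + 64s + 64
  (4s + 8)^3 = 64s^3 + 384s^2 + 768s + 512
= 256s^4 + 2048s^3 + 6144s^2 + 8192s + 4096


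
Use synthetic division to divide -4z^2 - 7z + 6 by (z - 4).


Synthetic division with c = 4. Coefficients: -4, -7, 6
Bring down -4.
  -4 * 4 = -16; -16 - 7 = -23
  -23 * 4 = -92; -92 + 6 = -86
Quotient: -4z - 23, Remainder: -86


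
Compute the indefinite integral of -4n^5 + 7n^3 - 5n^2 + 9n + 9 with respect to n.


Reverse power rule on each term:
  ∫ -4n^5 dn = -(2/3)n^6
  ∫ 7n^3 dn = (7/4)n^4
  ∫ -5n^2 dn = -(5/3)n^3
  ∫ 9n dn = (9/2)n^2
  ∫ 9 dn = 9n
F(n) = -(2/3)n^6 + (7/4)n^4 - (5/3)n^3 + (9/2)n^2 + 9n + C


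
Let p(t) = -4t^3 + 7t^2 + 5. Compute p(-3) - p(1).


p(-3) = 176
p(1) = 8
p(-3) - p(1) = 176 - 8 = 168


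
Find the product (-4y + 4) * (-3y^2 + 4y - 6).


Distribute each term of the first polynomial:
  (-4y)(-3y^2 + 4y - 6) = 12y^3 - 16y^2 + 24y
  (4)(-3y^2 + 4y - 6) = -12y^2 + 16y - 24
Sum: 12y^3 - 28y^2 + 40y - 24


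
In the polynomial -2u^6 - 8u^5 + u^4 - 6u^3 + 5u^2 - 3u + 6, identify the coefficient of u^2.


Read off the coefficient of u^2: 5


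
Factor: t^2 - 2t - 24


Roots satisfy r1 + r2 = -b/a = 2 and r1*r2 = c/a = -24.
So r1 = 6, r2 = -4.
t^2 - 2t - 24 = (t - r1)(t - r2) = (t - 6)(t + 4)


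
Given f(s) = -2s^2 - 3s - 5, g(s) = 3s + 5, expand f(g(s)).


Substitute g(s) into f:
f(g(s)) = -2*(3s + 5)^2 + (-3)*(3s + 5) + (-5)
(3s + 5)^2 = 9s^2 + 30s + 25
Expand and combine: -18s^2 - 69s - 70


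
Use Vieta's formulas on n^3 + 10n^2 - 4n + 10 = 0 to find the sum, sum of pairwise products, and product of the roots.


Monic cubic n^3+bn^2+cn+d=0: sum=-b, pairwise sum=c, product=-d.
b=10, c=-4, d=10
r1+r2+r3 = -10
r1r2+r1r3+r2r3 = -4
r1r2r3 = -10


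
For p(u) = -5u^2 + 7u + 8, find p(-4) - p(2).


p(-4) = -100
p(2) = 2
p(-4) - p(2) = -100 - 2 = -102


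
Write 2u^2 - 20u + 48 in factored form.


Roots satisfy r1 + r2 = -b/a = 10 and r1*r2 = c/a = 24.
So r1 = 6, r2 = 4.
2u^2 - 20u + 48 = 2(u - r1)(u - r2) = 2(u - 6)(u - 4)


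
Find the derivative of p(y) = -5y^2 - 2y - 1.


Apply the power rule term by term:
  d/dy(-5y^2) = -10y
  d/dy(-2y) = -2
  d/dy(-1) = 0
p'(y) = -10y - 2


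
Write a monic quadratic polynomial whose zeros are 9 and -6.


p(n) = (n - 9)(n + 6)
Expand: n^2 - 3n - 54


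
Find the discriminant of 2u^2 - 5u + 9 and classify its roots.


D = b^2 - 4ac = (-5)^2 - 4(2)(9) = 25 - 72 = -47
Since D < 0: two complex conjugate roots (no real roots)


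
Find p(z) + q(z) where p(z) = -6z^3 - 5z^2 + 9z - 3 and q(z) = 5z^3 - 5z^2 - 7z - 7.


Align terms by degree and add:
  -6z^3 - 5z^2 + 9z - 3
+ 5z^3 - 5z^2 - 7z - 7
= -z^3 - 10z^2 + 2z - 10


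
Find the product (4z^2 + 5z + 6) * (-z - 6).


Distribute each term of the first polynomial:
  (4z^2)(-z - 6) = -4z^3 - 24z^2
  (5z)(-z - 6) = -5z^2 - 30z
  (6)(-z - 6) = -6z - 36
Sum: -4z^3 - 29z^2 - 36z - 36


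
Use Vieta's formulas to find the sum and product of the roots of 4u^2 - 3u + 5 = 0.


For au^2+bu+c=0: sum = -b/a, product = c/a.
a=4, b=-3, c=5
Sum = -(-3)/4 = 3/4
Product = (5)/4 = 5/4


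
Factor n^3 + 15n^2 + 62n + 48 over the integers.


Try integer roots (divisors of 48). n=-1: p(-1)=0.
Divide out (n + 1): quotient is n^2 + 14n + 48.
Factor the quadratic: (n + 6)(n + 8)
Result: (n + 1)(n + 6)(n + 8)


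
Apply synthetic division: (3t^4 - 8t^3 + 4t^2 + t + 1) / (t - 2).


Synthetic division with c = 2. Coefficients: 3, -8, 4, 1, 1
Bring down 3.
  3 * 2 = 6; 6 - 8 = -2
  -2 * 2 = -4; -4 + 4 = 0
  0 * 2 = 0; 0 + 1 = 1
  1 * 2 = 2; 2 + 1 = 3
Quotient: 3t^3 - 2t^2 + 1, Remainder: 3


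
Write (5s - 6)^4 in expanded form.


Expand (5s - 6)^4 by repeated multiplication:
  (5s - 6)^2 = 25s^2 - 60s + 36
  (5s - 6)^3 = 125s^3 - 450s^2 + 540s - 216
= 625s^4 - 3000s^3 + 5400s^2 - 4320s + 1296


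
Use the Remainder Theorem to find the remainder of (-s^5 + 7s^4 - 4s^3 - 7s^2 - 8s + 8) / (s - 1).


By the Remainder Theorem, the remainder equals p(1):
  -1*(1)^5 = -1
  7*(1)^4 = 7
  -4*(1)^3 = -4
  -7*(1)^2 = -7
  -8*(1)^1 = -8
  constant: 8
Sum: -1 + 7 - 4 - 7 - 8 + 8 = -5


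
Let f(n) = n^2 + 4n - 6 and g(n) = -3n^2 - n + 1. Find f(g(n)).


Substitute g(n) into f:
f(g(n)) = 1*(-3n^2 - n + 1)^2 + 4*(-3n^2 - n + 1) + (-6)
(-3n^2 - n + 1)^2 = 9n^4 + 6n^3 - 5n^2 - 2n + 1
Expand and combine: 9n^4 + 6n^3 - 17n^2 - 6n - 1


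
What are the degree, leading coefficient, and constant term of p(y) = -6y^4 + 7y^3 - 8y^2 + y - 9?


Highest power of y is 4, with coefficient -6. Constant term is -9.
Degree = 4, leading coefficient = -6, constant term = -9


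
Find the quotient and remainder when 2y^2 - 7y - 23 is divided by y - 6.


(2y^2 - 7y - 23) / (y - 6)
Step 1: 2y * (y - 6) = 2y^2 - 12y; subtract.
Step 2: 5 * (y - 6) = 5y - 30; subtract.
Quotient: 2y + 5, Remainder: 7


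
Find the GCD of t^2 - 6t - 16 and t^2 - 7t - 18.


Factor each:
  t^2 - 6t - 16 = (t + 2)(t - 8)
  t^2 - 7t - 18 = (t + 2)(t - 9)
Common monic factor: t + 2


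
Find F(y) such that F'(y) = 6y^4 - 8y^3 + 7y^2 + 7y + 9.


Reverse power rule on each term:
  ∫ 6y^4 dy = (6/5)y^5
  ∫ -8y^3 dy = -2y^4
  ∫ 7y^2 dy = (7/3)y^3
  ∫ 7y dy = (7/2)y^2
  ∫ 9 dy = 9y
F(y) = (6/5)y^5 - 2y^4 + (7/3)y^3 + (7/2)y^2 + 9y + C


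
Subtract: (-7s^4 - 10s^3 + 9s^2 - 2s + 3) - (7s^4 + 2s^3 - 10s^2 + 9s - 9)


Distribute the minus sign:
  (-7s^4 - 10s^3 + 9s^2 - 2s + 3)
- (7s^4 + 2s^3 - 10s^2 + 9s - 9)
Negate second polynomial: -7s^4 - 2s^3 + 10s^2 - 9s + 9
Add: -14s^4 - 12s^3 + 19s^2 - 11s + 12


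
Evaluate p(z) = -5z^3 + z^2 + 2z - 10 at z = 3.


Using direct substitution:
  -5 * (3)^3 = -135
  1 * (3)^2 = 9
  2 * (3)^1 = 6
  constant: -10
Sum = -135 + 9 + 6 - 10 = -130


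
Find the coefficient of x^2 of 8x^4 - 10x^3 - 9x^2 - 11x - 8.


Read off the coefficient of x^2: -9


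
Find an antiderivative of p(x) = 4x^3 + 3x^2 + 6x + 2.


Reverse power rule on each term:
  ∫ 4x^3 dx = x^4
  ∫ 3x^2 dx = x^3
  ∫ 6x dx = 3x^2
  ∫ 2 dx = 2x
F(x) = x^4 + x^3 + 3x^2 + 2x + C


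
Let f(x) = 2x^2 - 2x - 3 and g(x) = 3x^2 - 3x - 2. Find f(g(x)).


Substitute g(x) into f:
f(g(x)) = 2*(3x^2 - 3x - 2)^2 + (-2)*(3x^2 - 3x - 2) + (-3)
(3x^2 - 3x - 2)^2 = 9x^4 - 18x^3 - 3x^2 + 12x + 4
Expand and combine: 18x^4 - 36x^3 - 12x^2 + 30x + 9


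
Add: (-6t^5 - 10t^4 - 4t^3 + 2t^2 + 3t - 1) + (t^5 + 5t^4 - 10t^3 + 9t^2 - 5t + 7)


Align terms by degree and add:
  -6t^5 - 10t^4 - 4t^3 + 2t^2 + 3t - 1
+ t^5 + 5t^4 - 10t^3 + 9t^2 - 5t + 7
= -5t^5 - 5t^4 - 14t^3 + 11t^2 - 2t + 6


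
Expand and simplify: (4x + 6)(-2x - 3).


Distribute each term of the first polynomial:
  (4x)(-2x - 3) = -8x^2 - 12x
  (6)(-2x - 3) = -12x - 18
Sum: -8x^2 - 24x - 18


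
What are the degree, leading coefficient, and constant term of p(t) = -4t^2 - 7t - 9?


Highest power of t is 2, with coefficient -4. Constant term is -9.
Degree = 2, leading coefficient = -4, constant term = -9


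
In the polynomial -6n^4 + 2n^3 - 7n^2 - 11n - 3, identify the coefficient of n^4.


Read off the coefficient of n^4: -6


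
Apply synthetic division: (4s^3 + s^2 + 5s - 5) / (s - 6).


Synthetic division with c = 6. Coefficients: 4, 1, 5, -5
Bring down 4.
  4 * 6 = 24; 24 + 1 = 25
  25 * 6 = 150; 150 + 5 = 155
  155 * 6 = 930; 930 - 5 = 925
Quotient: 4s^2 + 25s + 155, Remainder: 925


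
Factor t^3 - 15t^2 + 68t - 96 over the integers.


Try integer roots (divisors of -96). t=3: p(3)=0.
Divide out (t - 3): quotient is t^2 - 12t + 32.
Factor the quadratic: (t - 4)(t - 8)
Result: (t - 3)(t - 4)(t - 8)


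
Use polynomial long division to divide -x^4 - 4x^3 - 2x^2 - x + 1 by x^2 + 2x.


(-x^4 - 4x^3 - 2x^2 - x + 1) / (x^2 + 2x)
Step 1: -x^2 * (x^2 + 2x) = -x^4 - 2x^3; subtract.
Step 2: -2x * (x^2 + 2x) = -2x^3 - 4x^2; subtract.
Step 3: 2 * (x^2 + 2x) = 2x^2 + 4x; subtract.
Quotient: -x^2 - 2x + 2, Remainder: -5x + 1


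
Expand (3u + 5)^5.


Expand (3u + 5)^5 by repeated multiplication:
  (3u + 5)^2 = 9u^2 + 30u + 25
  (3u + 5)^3 = 27u^3 + 135u^2 + 225u + 125
  (3u + 5)^4 = 81u^4 + 540u^3 + 1350u^2 + 1500u + 625
= 243u^5 + 2025u^4 + 6750u^3 + 11250u^2 + 9375u + 3125


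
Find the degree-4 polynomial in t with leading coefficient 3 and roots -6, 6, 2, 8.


p(t) = 3(t + 6)(t - 6)(t - 2)(t - 8)
Expand: 3t^4 - 30t^3 - 60t^2 + 1080t - 1728


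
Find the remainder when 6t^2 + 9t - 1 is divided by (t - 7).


By the Remainder Theorem, the remainder equals p(7):
  6*(7)^2 = 294
  9*(7)^1 = 63
  constant: -1
Sum: 294 + 63 - 1 = 356


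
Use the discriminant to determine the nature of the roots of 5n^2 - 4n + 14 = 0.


D = b^2 - 4ac = (-4)^2 - 4(5)(14) = 16 - 280 = -264
Since D < 0: two complex conjugate roots (no real roots)


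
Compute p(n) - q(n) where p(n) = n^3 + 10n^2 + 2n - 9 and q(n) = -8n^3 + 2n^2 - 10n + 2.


Distribute the minus sign:
  (n^3 + 10n^2 + 2n - 9)
- (-8n^3 + 2n^2 - 10n + 2)
Negate second polynomial: 8n^3 - 2n^2 + 10n - 2
Add: 9n^3 + 8n^2 + 12n - 11


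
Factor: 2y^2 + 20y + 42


Roots satisfy r1 + r2 = -b/a = -10 and r1*r2 = c/a = 21.
So r1 = -3, r2 = -7.
2y^2 + 20y + 42 = 2(y - r1)(y - r2) = 2(y + 3)(y + 7)


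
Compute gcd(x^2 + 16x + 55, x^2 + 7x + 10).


Factor each:
  x^2 + 16x + 55 = (x + 5)(x + 11)
  x^2 + 7x + 10 = (x + 5)(x + 2)
Common monic factor: x + 5


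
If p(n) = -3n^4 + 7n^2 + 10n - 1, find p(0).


Using direct substitution:
  -3 * (0)^4 = 0
  0 * (0)^3 = 0
  7 * (0)^2 = 0
  10 * (0)^1 = 0
  constant: -1
Sum = 0 + 0 + 0 + 0 - 1 = -1


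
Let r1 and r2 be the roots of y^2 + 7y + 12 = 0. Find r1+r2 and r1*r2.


For ay^2+by+c=0: sum = -b/a, product = c/a.
a=1, b=7, c=12
Sum = -(7)/1 = -7
Product = (12)/1 = 12


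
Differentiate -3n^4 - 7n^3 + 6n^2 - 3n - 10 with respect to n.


Apply the power rule term by term:
  d/dn(-3n^4) = -12n^3
  d/dn(-7n^3) = -21n^2
  d/dn(6n^2) = 12n
  d/dn(-3n) = -3
  d/dn(-10) = 0
p'(n) = -12n^3 - 21n^2 + 12n - 3


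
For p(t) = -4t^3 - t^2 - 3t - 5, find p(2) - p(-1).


p(2) = -47
p(-1) = 1
p(2) - p(-1) = -47 - 1 = -48
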